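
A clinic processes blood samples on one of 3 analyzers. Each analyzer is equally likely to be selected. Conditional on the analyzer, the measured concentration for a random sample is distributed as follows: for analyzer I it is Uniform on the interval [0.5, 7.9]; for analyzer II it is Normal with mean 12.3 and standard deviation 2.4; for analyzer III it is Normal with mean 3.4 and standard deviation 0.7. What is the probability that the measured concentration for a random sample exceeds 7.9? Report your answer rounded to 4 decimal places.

0.3222

Conditional on each analyzer, P(X > 7.9): I: 0; II: 0.966623; III: 6.44044e-11.
By total probability, P(X > 7.9) = 0.333333·0 + 0.333333·0.966623 + 0.333333·6.44044e-11 = 0.322208.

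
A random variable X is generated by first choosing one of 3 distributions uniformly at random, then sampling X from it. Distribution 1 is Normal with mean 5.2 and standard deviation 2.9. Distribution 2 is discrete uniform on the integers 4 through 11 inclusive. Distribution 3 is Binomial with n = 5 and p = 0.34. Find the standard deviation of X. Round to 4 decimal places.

3.2579

Per component, 1: μ=5.2, E[X²]=35.45; 2: μ=7.5, E[X²]=61.5; 3: μ=1.7, E[X²]=4.012.
E[X] = 0.333333·5.2 + 0.333333·7.5 + 0.333333·1.7 = 4.8.
E[X²] = 0.333333·35.45 + 0.333333·61.5 + 0.333333·4.012 = 33.654.
Var(X) = E[X²] − (E[X])² = 33.654 − 23.04 = 10.614.
SD(X) = √10.614 = 3.25791.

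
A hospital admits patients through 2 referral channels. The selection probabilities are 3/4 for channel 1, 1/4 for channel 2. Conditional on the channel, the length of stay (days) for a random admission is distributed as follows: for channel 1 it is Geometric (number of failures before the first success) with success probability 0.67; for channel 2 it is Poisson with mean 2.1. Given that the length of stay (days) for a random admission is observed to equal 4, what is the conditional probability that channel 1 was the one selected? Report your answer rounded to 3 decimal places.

Likelihoods P(X=4 | ·): 1: 0.00794567; 2: 0.099231.
Posterior ∝ prior × likelihood. Numerator for 1: 0.75·0.00794567 = 0.00595925.
Normalizing constant: 0.75·0.00794567 + 0.25·0.099231 = 0.030767.
P(1 | observation) = 0.00595925 / 0.030767 = 0.19369.

0.194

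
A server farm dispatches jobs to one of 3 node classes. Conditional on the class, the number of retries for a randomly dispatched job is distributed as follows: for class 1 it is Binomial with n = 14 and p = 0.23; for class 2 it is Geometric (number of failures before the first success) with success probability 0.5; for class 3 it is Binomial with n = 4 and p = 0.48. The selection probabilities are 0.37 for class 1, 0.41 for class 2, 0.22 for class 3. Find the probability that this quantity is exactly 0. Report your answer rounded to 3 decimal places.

Conditional on each class, P(X = 0): 1: 0.0257555; 2: 0.5; 3: 0.0731162.
By total probability, P(X = 0) = 0.37·0.0257555 + 0.41·0.5 + 0.22·0.0731162 = 0.230615.

0.231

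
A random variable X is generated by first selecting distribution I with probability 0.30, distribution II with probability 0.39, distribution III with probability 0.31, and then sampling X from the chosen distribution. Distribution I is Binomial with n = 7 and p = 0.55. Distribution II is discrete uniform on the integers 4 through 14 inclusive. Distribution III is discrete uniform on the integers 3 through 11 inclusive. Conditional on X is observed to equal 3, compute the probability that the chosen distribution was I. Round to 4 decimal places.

Likelihoods P(X=3 | ·): I: 0.238785; II: 0; III: 0.111111.
Posterior ∝ prior × likelihood. Numerator for I: 0.3·0.238785 = 0.0716354.
Normalizing constant: 0.3·0.238785 + 0.39·0 + 0.31·0.111111 = 0.10608.
P(I | observation) = 0.0716354 / 0.10608 = 0.675297.

0.6753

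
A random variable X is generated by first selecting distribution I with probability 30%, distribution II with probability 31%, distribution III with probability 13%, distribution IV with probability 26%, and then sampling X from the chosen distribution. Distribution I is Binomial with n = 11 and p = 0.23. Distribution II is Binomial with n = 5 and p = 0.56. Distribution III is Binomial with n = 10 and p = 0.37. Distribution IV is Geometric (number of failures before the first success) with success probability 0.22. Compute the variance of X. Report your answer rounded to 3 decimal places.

Per component, I: μ=2.53, E[X²]=8.349; II: μ=2.8, E[X²]=9.072; III: μ=3.7, E[X²]=16.021; IV: μ=3.54545, E[X²]=28.686.
E[X] = 0.3·2.53 + 0.31·2.8 + 0.13·3.7 + 0.26·3.54545 = 3.02982.
E[X²] = 0.3·8.349 + 0.31·9.072 + 0.13·16.021 + 0.26·28.686 = 14.8581.
Var(X) = E[X²] − (E[X])² = 14.8581 − 9.1798 = 5.6783.

5.678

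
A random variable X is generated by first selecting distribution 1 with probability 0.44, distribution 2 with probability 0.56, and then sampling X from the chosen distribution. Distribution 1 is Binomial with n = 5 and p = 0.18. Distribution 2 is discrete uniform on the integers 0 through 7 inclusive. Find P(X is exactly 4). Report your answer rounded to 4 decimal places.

0.0719

Conditional on each component, P(X = 4): 1: 0.00430402; 2: 0.125.
By total probability, P(X = 4) = 0.44·0.00430402 + 0.56·0.125 = 0.0718938.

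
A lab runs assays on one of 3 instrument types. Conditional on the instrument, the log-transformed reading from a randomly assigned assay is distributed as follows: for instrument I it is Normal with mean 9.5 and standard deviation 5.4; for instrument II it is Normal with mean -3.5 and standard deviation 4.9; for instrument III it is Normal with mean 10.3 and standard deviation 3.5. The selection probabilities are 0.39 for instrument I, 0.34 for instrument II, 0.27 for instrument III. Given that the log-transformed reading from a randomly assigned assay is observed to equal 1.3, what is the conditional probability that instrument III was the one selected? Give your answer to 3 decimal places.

Likelihoods f(1.3 | ·): I: 0.0233237; II: 0.0503894; III: 0.00417841.
Posterior ∝ prior × likelihood. Numerator for III: 0.27·0.00417841 = 0.00112817.
Normalizing constant: 0.39·0.0233237 + 0.34·0.0503894 + 0.27·0.00417841 = 0.0273568.
P(III | observation) = 0.00112817 / 0.0273568 = 0.0412391.

0.041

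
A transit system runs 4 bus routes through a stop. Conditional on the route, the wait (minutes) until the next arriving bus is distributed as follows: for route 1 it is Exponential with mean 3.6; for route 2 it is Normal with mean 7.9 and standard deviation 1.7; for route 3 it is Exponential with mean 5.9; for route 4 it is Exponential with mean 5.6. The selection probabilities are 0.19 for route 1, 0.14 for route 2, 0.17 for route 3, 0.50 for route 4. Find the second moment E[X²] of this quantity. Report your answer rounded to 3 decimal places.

57.262

For each component E[X²] = Var + (mean)², giving 1: 25.92; 2: 65.3; 3: 69.62; 4: 62.72.
Overall E[X²] = 0.19·25.92 + 0.14·65.3 + 0.17·69.62 + 0.5·62.72 = 57.2622.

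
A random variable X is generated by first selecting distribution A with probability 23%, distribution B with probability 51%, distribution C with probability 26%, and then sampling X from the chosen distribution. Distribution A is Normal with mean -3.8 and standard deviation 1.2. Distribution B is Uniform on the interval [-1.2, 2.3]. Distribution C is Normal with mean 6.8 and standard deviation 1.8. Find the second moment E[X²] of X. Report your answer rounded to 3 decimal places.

For each component E[X²] = Var + (mean)², giving A: 15.88; B: 1.32333; C: 49.48.
Overall E[X²] = 0.23·15.88 + 0.51·1.32333 + 0.26·49.48 = 17.1921.

17.192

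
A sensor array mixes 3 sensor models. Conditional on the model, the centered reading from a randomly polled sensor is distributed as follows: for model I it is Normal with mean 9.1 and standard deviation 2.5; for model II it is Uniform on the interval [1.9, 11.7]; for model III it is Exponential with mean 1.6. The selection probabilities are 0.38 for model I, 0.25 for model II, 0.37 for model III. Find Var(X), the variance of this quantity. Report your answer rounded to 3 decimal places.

Per component, I: μ=9.1, E[X²]=89.06; II: μ=6.8, E[X²]=54.2433; III: μ=1.6, E[X²]=5.12.
E[X] = 0.38·9.1 + 0.25·6.8 + 0.37·1.6 = 5.75.
E[X²] = 0.38·89.06 + 0.25·54.2433 + 0.37·5.12 = 49.298.
Var(X) = E[X²] − (E[X])² = 49.298 − 33.0625 = 16.2355.

16.236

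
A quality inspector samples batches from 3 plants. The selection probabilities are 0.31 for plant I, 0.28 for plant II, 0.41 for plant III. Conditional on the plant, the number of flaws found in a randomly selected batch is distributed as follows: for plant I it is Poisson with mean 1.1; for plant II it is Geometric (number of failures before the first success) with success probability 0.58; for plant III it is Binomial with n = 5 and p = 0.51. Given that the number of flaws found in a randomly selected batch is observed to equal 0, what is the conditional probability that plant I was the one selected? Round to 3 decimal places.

Likelihoods P(X=0 | ·): I: 0.332871; II: 0.58; III: 0.0282475.
Posterior ∝ prior × likelihood. Numerator for I: 0.31·0.332871 = 0.10319.
Normalizing constant: 0.31·0.332871 + 0.28·0.58 + 0.41·0.0282475 = 0.277172.
P(I | observation) = 0.10319 / 0.277172 = 0.372297.

0.372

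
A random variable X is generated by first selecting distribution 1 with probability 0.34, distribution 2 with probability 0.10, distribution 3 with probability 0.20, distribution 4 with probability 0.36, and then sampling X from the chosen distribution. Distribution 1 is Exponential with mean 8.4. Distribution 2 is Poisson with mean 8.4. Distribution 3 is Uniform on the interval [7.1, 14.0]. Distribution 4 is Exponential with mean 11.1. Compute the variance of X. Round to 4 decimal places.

Per component, 1: μ=8.4, E[X²]=141.12; 2: μ=8.4, E[X²]=78.96; 3: μ=10.55, E[X²]=115.27; 4: μ=11.1, E[X²]=246.42.
E[X] = 0.34·8.4 + 0.1·8.4 + 0.2·10.55 + 0.36·11.1 = 9.802.
E[X²] = 0.34·141.12 + 0.1·78.96 + 0.2·115.27 + 0.36·246.42 = 167.642.
Var(X) = E[X²] − (E[X])² = 167.642 − 96.0792 = 71.5628.

71.5628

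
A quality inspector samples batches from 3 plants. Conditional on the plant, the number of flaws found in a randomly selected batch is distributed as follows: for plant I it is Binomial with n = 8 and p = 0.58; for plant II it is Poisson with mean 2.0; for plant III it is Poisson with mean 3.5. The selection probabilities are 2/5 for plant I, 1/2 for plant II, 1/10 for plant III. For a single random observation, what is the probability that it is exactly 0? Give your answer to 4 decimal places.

0.0711

Conditional on each plant, P(X = 0): I: 0.000968265; II: 0.135335; III: 0.0301974.
By total probability, P(X = 0) = 0.4·0.000968265 + 0.5·0.135335 + 0.1·0.0301974 = 0.0710747.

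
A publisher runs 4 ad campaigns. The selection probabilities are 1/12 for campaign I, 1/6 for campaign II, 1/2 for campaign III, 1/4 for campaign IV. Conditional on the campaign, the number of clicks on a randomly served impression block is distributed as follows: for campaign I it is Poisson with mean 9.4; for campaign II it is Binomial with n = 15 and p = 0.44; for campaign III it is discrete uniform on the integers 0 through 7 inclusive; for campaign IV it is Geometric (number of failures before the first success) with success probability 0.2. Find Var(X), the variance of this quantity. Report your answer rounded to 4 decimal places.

Per component, I: μ=9.4, E[X²]=97.76; II: μ=6.6, E[X²]=47.256; III: μ=3.5, E[X²]=17.5; IV: μ=4, E[X²]=36.
E[X] = 0.0833333·9.4 + 0.166667·6.6 + 0.5·3.5 + 0.25·4 = 4.63333.
E[X²] = 0.0833333·97.76 + 0.166667·47.256 + 0.5·17.5 + 0.25·36 = 33.7727.
Var(X) = E[X²] − (E[X])² = 33.7727 − 21.4678 = 12.3049.

12.3049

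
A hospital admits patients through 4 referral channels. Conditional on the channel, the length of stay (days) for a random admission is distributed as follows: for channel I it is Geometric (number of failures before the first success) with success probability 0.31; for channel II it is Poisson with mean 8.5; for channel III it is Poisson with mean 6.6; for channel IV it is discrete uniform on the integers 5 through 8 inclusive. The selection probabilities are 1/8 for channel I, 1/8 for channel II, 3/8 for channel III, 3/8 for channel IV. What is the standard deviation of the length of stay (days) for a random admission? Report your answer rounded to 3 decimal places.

Per component, I: μ=2.22581, E[X²]=12.1342; II: μ=8.5, E[X²]=80.75; III: μ=6.6, E[X²]=50.16; IV: μ=6.5, E[X²]=43.5.
E[X] = 0.125·2.22581 + 0.125·8.5 + 0.375·6.6 + 0.375·6.5 = 6.25323.
E[X²] = 0.125·12.1342 + 0.125·80.75 + 0.375·50.16 + 0.375·43.5 = 46.733.
Var(X) = E[X²] − (E[X])² = 46.733 − 39.1028 = 7.6302.
SD(X) = √7.6302 = 2.76228.

2.762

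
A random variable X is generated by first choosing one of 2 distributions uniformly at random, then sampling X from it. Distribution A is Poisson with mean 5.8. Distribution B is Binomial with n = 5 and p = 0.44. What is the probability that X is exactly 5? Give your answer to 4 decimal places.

Conditional on each component, P(X = 5): A: 0.165596; B: 0.0164916.
By total probability, P(X = 5) = 0.5·0.165596 + 0.5·0.0164916 = 0.091044.

0.0910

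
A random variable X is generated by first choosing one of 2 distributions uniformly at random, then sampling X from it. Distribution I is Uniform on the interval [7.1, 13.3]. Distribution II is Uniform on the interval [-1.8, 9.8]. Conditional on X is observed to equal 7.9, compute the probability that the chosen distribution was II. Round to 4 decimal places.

Likelihoods f(7.9 | ·): I: 0.16129; II: 0.0862069.
Posterior ∝ prior × likelihood. Numerator for II: 0.5·0.0862069 = 0.0431034.
Normalizing constant: 0.5·0.16129 + 0.5·0.0862069 = 0.123749.
P(II | observation) = 0.0431034 / 0.123749 = 0.348315.

0.3483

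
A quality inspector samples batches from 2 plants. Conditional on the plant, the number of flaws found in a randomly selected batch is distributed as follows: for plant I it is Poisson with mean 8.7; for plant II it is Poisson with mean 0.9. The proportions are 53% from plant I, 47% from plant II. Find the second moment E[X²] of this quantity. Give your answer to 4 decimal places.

45.5304

For each component E[X²] = Var + (mean)², giving I: 84.39; II: 1.71.
Overall E[X²] = 0.53·84.39 + 0.47·1.71 = 45.5304.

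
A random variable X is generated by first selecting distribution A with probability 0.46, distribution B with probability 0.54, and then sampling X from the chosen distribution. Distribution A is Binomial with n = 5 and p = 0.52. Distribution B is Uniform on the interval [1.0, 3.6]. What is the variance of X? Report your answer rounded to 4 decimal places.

0.9006

Per component, A: μ=2.6, E[X²]=8.008; B: μ=2.3, E[X²]=5.85333.
E[X] = 0.46·2.6 + 0.54·2.3 = 2.438.
E[X²] = 0.46·8.008 + 0.54·5.85333 = 6.84448.
Var(X) = E[X²] − (E[X])² = 6.84448 − 5.94384 = 0.900636.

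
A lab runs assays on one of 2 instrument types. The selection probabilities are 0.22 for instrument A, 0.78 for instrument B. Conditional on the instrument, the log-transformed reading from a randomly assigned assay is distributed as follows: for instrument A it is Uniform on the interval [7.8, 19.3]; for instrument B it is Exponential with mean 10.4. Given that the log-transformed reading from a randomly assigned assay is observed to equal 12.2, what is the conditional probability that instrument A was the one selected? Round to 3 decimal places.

Likelihoods f(12.2 | ·): A: 0.0869565; B: 0.0297513.
Posterior ∝ prior × likelihood. Numerator for A: 0.22·0.0869565 = 0.0191304.
Normalizing constant: 0.22·0.0869565 + 0.78·0.0297513 = 0.0423364.
P(A | observation) = 0.0191304 / 0.0423364 = 0.451867.

0.452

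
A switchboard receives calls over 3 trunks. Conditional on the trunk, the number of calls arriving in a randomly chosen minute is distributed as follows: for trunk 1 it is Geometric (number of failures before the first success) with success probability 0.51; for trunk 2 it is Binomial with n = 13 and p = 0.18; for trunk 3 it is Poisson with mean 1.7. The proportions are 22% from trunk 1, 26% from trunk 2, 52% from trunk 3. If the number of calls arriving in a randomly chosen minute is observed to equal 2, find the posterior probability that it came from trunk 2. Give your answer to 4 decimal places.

Likelihoods P(X=2 | ·): 1: 0.122451; 2: 0.284834; 3: 0.263978.
Posterior ∝ prior × likelihood. Numerator for 2: 0.26·0.284834 = 0.0740569.
Normalizing constant: 0.22·0.122451 + 0.26·0.284834 + 0.52·0.263978 = 0.238264.
P(2 | observation) = 0.0740569 / 0.238264 = 0.310818.

0.3108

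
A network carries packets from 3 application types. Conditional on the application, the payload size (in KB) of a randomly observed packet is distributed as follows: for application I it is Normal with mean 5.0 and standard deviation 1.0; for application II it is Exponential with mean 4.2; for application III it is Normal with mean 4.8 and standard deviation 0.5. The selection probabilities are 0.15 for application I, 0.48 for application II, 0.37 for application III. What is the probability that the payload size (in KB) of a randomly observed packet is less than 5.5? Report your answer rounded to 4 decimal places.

Conditional on each application, P(X < 5.5): I: 0.691462; II: 0.730051; III: 0.919243.
By total probability, P(X < 5.5) = 0.15·0.691462 + 0.48·0.730051 + 0.37·0.919243 = 0.794264.

0.7943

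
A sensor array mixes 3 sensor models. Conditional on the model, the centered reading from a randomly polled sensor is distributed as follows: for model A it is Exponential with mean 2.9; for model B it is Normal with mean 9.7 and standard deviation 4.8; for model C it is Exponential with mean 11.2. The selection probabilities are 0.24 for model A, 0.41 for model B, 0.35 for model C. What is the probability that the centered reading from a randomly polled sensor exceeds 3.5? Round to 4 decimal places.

0.6976

Conditional on each model, P(X > 3.5): A: 0.299124; B: 0.901764; C: 0.731616.
By total probability, P(X > 3.5) = 0.24·0.299124 + 0.41·0.901764 + 0.35·0.731616 = 0.697578.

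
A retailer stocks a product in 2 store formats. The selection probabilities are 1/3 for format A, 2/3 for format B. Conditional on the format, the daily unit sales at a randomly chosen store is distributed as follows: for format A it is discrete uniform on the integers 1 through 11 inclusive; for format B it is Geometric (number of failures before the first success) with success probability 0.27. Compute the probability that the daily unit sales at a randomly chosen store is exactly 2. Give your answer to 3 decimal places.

0.126

Conditional on each format, P(X = 2): A: 0.0909091; B: 0.143883.
By total probability, P(X = 2) = 0.333333·0.0909091 + 0.666667·0.143883 = 0.126225.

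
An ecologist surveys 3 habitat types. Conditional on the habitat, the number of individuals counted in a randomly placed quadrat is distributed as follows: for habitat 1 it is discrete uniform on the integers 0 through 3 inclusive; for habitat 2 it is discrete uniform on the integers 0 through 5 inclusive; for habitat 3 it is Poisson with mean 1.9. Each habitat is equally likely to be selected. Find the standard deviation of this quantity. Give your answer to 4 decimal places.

Per component, 1: μ=1.5, E[X²]=3.5; 2: μ=2.5, E[X²]=9.16667; 3: μ=1.9, E[X²]=5.51.
E[X] = 0.333333·1.5 + 0.333333·2.5 + 0.333333·1.9 = 1.96667.
E[X²] = 0.333333·3.5 + 0.333333·9.16667 + 0.333333·5.51 = 6.05889.
Var(X) = E[X²] − (E[X])² = 6.05889 − 3.86778 = 2.19111.
SD(X) = √2.19111 = 1.48024.

1.4802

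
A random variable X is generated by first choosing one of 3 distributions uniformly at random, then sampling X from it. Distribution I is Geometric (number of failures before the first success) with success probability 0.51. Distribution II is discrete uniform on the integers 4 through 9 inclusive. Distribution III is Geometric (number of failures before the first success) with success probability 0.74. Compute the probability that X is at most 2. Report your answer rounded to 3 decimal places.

0.622

Conditional on each component, P(X ≤ 2): I: 0.882351; II: 0; III: 0.982424.
By total probability, P(X ≤ 2) = 0.333333·0.882351 + 0.333333·0 + 0.333333·0.982424 = 0.621592.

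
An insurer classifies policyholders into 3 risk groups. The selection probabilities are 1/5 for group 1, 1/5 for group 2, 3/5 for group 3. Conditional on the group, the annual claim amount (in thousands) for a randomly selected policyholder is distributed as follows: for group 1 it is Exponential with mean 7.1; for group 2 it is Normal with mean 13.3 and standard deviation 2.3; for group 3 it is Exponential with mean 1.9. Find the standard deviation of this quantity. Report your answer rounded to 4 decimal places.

5.8038

Per component, 1: μ=7.1, E[X²]=100.82; 2: μ=13.3, E[X²]=182.18; 3: μ=1.9, E[X²]=7.22.
E[X] = 0.2·7.1 + 0.2·13.3 + 0.6·1.9 = 5.22.
E[X²] = 0.2·100.82 + 0.2·182.18 + 0.6·7.22 = 60.932.
Var(X) = E[X²] − (E[X])² = 60.932 − 27.2484 = 33.6836.
SD(X) = √33.6836 = 5.80376.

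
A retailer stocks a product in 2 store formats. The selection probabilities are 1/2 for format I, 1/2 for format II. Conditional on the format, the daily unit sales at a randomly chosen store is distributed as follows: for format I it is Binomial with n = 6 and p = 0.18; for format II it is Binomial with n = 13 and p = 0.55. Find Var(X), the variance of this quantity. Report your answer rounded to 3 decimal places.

Per component, I: μ=1.08, E[X²]=2.052; II: μ=7.15, E[X²]=54.34.
E[X] = 0.5·1.08 + 0.5·7.15 = 4.115.
E[X²] = 0.5·2.052 + 0.5·54.34 = 28.196.
Var(X) = E[X²] − (E[X])² = 28.196 − 16.9332 = 11.2628.

11.263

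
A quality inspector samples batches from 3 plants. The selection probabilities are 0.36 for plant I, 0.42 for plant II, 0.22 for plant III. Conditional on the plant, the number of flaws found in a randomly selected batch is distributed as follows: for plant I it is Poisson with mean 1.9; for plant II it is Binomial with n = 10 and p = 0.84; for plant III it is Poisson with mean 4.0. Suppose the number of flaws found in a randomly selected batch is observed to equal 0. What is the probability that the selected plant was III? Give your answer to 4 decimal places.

Likelihoods P(X=0 | ·): I: 0.149569; II: 1.09951e-08; III: 0.0183156.
Posterior ∝ prior × likelihood. Numerator for III: 0.22·0.0183156 = 0.00402944.
Normalizing constant: 0.36·0.149569 + 0.42·1.09951e-08 + 0.22·0.0183156 = 0.0578741.
P(III | observation) = 0.00402944 / 0.0578741 = 0.0696242.

0.0696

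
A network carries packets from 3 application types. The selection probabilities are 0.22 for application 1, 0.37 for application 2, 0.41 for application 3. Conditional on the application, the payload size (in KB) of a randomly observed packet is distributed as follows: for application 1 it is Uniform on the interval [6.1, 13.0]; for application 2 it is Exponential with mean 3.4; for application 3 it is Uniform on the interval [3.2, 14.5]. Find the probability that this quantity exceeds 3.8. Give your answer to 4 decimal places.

Conditional on each application, P(X > 3.8): 1: 1; 2: 0.327048; 3: 0.946903.
By total probability, P(X > 3.8) = 0.22·1 + 0.37·0.327048 + 0.41·0.946903 = 0.729238.

0.7292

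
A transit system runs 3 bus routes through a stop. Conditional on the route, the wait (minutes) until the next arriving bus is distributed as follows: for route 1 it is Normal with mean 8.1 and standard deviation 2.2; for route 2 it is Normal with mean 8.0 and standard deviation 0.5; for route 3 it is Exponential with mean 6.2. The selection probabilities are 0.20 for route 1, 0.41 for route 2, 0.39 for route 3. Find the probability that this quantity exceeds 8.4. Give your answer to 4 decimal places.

Conditional on each route, P(X > 8.4): 1: 0.445767; 2: 0.211855; 3: 0.257989.
By total probability, P(X > 8.4) = 0.2·0.445767 + 0.41·0.211855 + 0.39·0.257989 = 0.27663.

0.2766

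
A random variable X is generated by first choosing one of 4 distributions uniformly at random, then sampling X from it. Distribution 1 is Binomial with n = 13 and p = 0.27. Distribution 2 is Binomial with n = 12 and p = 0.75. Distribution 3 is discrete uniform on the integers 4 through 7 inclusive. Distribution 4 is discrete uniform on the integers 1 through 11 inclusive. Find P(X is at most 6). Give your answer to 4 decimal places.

Conditional on each component, P(X ≤ 6): 1: 0.963498; 2: 0.0544022; 3: 0.75; 4: 0.545455.
By total probability, P(X ≤ 6) = 0.25·0.963498 + 0.25·0.0544022 + 0.25·0.75 + 0.25·0.545455 = 0.578339.

0.5783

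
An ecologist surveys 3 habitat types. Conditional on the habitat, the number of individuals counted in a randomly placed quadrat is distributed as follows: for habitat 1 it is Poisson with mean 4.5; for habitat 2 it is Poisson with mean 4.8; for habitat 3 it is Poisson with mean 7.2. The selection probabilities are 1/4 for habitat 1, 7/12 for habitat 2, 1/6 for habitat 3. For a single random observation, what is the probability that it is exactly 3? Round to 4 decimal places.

0.1384

Conditional on each habitat, P(X = 3): 1: 0.168718; 2: 0.151691; 3: 0.0464436.
By total probability, P(X = 3) = 0.25·0.168718 + 0.583333·0.151691 + 0.166667·0.0464436 = 0.138406.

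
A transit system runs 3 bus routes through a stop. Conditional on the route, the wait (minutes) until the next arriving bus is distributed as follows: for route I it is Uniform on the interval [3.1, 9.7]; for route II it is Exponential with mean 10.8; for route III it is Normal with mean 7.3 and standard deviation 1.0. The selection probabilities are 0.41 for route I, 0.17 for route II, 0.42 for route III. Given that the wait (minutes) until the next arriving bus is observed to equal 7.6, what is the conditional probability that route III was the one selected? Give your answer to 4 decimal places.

0.6962

Likelihoods f(7.6 | ·): I: 0.151515; II: 0.0458101; III: 0.381388.
Posterior ∝ prior × likelihood. Numerator for III: 0.42·0.381388 = 0.160183.
Normalizing constant: 0.41·0.151515 + 0.17·0.0458101 + 0.42·0.381388 = 0.230092.
P(III | observation) = 0.160183 / 0.230092 = 0.696169.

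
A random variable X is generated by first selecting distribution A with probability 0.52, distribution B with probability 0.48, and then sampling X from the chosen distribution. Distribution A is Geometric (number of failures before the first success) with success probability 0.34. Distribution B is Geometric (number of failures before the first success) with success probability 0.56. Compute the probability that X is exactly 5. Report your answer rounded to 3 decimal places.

0.027

Conditional on each component, P(X = 5): A: 0.0425793; B: 0.00923531.
By total probability, P(X = 5) = 0.52·0.0425793 + 0.48·0.00923531 = 0.0265742.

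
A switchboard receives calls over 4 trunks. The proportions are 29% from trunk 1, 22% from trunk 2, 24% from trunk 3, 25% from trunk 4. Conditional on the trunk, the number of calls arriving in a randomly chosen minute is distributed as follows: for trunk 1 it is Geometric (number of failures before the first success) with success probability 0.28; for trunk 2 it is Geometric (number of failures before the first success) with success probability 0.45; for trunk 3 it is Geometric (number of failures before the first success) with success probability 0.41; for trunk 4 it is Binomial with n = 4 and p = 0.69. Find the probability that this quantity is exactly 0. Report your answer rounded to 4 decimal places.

Conditional on each trunk, P(X = 0): 1: 0.28; 2: 0.45; 3: 0.41; 4: 0.00923521.
By total probability, P(X = 0) = 0.29·0.28 + 0.22·0.45 + 0.24·0.41 + 0.25·0.00923521 = 0.280909.

0.2809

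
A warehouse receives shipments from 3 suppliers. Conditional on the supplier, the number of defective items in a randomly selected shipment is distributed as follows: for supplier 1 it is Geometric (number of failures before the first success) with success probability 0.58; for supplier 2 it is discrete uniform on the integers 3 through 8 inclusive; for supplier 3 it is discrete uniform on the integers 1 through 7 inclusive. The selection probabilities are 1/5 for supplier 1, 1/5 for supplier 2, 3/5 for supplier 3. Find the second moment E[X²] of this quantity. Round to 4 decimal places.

18.9879

For each component E[X²] = Var + (mean)², giving 1: 1.77289; 2: 33.1667; 3: 20.
Overall E[X²] = 0.2·1.77289 + 0.2·33.1667 + 0.6·20 = 18.9879.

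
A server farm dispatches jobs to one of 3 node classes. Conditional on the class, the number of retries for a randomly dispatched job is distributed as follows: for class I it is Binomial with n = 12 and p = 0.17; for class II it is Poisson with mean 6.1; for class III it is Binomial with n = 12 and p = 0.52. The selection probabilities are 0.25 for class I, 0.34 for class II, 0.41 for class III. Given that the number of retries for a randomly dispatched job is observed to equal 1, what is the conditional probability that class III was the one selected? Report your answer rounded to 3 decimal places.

0.011

Likelihoods P(X=1 | ·): I: 0.262718; II: 0.0136815; III: 0.00194464.
Posterior ∝ prior × likelihood. Numerator for III: 0.41·0.00194464 = 0.000797301.
Normalizing constant: 0.25·0.262718 + 0.34·0.0136815 + 0.41·0.00194464 = 0.0711284.
P(III | observation) = 0.000797301 / 0.0711284 = 0.0112093.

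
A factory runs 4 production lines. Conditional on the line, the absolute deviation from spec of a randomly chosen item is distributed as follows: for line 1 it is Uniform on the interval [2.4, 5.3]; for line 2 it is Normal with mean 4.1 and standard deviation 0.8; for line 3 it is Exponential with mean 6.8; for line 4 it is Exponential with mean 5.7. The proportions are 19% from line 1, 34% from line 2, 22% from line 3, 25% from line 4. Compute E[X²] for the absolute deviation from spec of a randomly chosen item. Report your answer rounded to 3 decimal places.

45.473

For each component E[X²] = Var + (mean)², giving 1: 15.5233; 2: 17.45; 3: 92.48; 4: 64.98.
Overall E[X²] = 0.19·15.5233 + 0.34·17.45 + 0.22·92.48 + 0.25·64.98 = 45.473.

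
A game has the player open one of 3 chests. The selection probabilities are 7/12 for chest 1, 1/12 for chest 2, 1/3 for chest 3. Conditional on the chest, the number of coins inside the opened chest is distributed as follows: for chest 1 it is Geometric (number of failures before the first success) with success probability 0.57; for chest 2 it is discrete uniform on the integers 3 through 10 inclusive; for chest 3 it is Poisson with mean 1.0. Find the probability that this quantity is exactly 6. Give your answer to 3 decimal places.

Conditional on each chest, P(X = 6): 1: 0.00360318; 2: 0.125; 3: 0.000510944.
By total probability, P(X = 6) = 0.583333·0.00360318 + 0.0833333·0.125 + 0.333333·0.000510944 = 0.0126888.

0.013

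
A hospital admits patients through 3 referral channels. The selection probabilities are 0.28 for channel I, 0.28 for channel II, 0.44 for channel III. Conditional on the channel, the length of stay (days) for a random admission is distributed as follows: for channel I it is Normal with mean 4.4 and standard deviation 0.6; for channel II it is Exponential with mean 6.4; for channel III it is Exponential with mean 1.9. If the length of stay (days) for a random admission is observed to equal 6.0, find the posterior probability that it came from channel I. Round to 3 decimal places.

0.165

Likelihoods f(6.0 | ·): I: 0.0189933; II: 0.0611884; III: 0.0223764.
Posterior ∝ prior × likelihood. Numerator for I: 0.28·0.0189933 = 0.00531813.
Normalizing constant: 0.28·0.0189933 + 0.28·0.0611884 + 0.44·0.0223764 = 0.0322965.
P(I | observation) = 0.00531813 / 0.0322965 = 0.164666.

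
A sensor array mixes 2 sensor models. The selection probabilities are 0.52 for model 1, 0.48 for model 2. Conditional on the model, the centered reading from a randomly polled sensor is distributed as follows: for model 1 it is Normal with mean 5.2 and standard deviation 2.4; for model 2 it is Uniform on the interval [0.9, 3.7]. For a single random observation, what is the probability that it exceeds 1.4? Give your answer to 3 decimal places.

0.885

Conditional on each model, P(X > 1.4): 1: 0.943327; 2: 0.821429.
By total probability, P(X > 1.4) = 0.52·0.943327 + 0.48·0.821429 = 0.884816.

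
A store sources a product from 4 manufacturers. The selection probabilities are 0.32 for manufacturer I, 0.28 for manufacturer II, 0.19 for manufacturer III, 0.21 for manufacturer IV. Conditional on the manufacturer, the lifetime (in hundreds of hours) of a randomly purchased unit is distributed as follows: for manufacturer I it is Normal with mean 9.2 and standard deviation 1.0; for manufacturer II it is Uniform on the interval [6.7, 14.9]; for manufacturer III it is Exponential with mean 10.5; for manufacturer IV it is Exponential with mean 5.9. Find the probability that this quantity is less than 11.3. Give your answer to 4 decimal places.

0.7757

Conditional on each manufacturer, P(X < 11.3): I: 0.982136; II: 0.560976; III: 0.659108; IV: 0.852696.
By total probability, P(X < 11.3) = 0.32·0.982136 + 0.28·0.560976 + 0.19·0.659108 + 0.21·0.852696 = 0.775653.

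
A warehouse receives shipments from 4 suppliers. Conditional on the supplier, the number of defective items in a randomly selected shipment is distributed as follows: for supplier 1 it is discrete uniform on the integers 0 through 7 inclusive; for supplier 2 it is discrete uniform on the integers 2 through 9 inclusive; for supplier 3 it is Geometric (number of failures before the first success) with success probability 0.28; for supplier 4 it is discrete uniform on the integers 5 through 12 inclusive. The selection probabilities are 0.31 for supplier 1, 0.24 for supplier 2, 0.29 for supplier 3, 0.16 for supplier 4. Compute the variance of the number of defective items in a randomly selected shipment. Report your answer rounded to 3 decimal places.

10.579

Per component, 1: μ=3.5, E[X²]=17.5; 2: μ=5.5, E[X²]=35.5; 3: μ=2.57143, E[X²]=15.7959; 4: μ=8.5, E[X²]=77.5.
E[X] = 0.31·3.5 + 0.24·5.5 + 0.29·2.57143 + 0.16·8.5 = 4.51071.
E[X²] = 0.31·17.5 + 0.24·35.5 + 0.29·15.7959 + 0.16·77.5 = 30.9258.
Var(X) = E[X²] − (E[X])² = 30.9258 − 20.3465 = 10.5793.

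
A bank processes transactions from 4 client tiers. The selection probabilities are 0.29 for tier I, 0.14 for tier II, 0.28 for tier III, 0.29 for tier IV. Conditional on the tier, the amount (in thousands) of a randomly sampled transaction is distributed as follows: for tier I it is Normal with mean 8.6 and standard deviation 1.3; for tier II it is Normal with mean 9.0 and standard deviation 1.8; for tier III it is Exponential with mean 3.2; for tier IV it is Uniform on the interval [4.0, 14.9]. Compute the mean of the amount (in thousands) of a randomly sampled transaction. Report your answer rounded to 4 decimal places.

7.3905

Component means — I: 8.6; II: 9; III: 3.2; IV: 9.45.
E[X] = 0.29·8.6 + 0.14·9 + 0.28·3.2 + 0.29·9.45 = 7.3905.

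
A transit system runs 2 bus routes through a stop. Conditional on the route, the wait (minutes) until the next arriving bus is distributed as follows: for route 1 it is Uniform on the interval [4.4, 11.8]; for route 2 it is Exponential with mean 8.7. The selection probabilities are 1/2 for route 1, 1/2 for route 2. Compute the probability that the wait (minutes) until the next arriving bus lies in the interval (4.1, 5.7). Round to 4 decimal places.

Conditional on each route, P(4.1 < X < 5.7): 1: 0.175676; 2: 0.10486.
By total probability, P(4.1 < X < 5.7) = 0.5·0.175676 + 0.5·0.10486 = 0.140268.

0.1403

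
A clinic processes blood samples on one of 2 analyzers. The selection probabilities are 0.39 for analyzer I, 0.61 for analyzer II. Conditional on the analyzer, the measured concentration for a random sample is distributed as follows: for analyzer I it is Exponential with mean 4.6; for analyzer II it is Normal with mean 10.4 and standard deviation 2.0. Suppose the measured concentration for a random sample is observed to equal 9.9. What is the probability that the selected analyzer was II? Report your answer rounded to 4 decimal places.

Likelihoods f(9.9 | ·): I: 0.0252677; II: 0.193334.
Posterior ∝ prior × likelihood. Numerator for II: 0.61·0.193334 = 0.117934.
Normalizing constant: 0.39·0.0252677 + 0.61·0.193334 = 0.127788.
P(II | observation) = 0.117934 / 0.127788 = 0.922885.

0.9229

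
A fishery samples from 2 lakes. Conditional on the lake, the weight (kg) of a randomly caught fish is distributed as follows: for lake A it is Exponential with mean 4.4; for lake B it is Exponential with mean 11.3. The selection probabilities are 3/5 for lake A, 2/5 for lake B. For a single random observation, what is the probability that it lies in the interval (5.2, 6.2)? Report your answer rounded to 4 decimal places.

0.0588

Conditional on each lake, P(5.2 < X < 6.2): A: 0.0623552; B: 0.0534557.
By total probability, P(5.2 < X < 6.2) = 0.6·0.0623552 + 0.4·0.0534557 = 0.0587954.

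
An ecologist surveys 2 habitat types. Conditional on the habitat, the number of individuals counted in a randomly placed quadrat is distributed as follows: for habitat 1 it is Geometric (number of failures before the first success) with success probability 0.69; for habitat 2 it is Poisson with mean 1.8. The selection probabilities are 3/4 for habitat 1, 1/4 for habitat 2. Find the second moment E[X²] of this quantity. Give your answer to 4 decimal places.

1.8997

For each component E[X²] = Var + (mean)², giving 1: 0.852972; 2: 5.04.
Overall E[X²] = 0.75·0.852972 + 0.25·5.04 = 1.89973.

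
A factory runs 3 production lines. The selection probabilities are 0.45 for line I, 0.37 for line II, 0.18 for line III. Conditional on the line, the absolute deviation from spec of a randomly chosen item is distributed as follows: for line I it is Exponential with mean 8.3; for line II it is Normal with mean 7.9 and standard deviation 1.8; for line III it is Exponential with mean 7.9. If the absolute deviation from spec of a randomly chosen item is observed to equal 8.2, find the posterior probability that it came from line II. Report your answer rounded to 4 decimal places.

Likelihoods f(8.2 | ·): I: 0.0448601; II: 0.218578; III: 0.0448318.
Posterior ∝ prior × likelihood. Numerator for II: 0.37·0.218578 = 0.0808737.
Normalizing constant: 0.45·0.0448601 + 0.37·0.218578 + 0.18·0.0448318 = 0.10913.
P(II | observation) = 0.0808737 / 0.10913 = 0.741074.

0.7411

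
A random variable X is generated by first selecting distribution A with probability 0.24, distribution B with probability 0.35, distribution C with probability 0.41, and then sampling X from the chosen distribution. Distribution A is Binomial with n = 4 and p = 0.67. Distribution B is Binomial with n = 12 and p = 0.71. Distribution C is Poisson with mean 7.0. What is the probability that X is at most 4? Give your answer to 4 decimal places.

Conditional on each component, P(X ≤ 4): A: 1; B: 0.00758551; C: 0.172992.
By total probability, P(X ≤ 4) = 0.24·1 + 0.35·0.00758551 + 0.41·0.172992 = 0.313581.

0.3136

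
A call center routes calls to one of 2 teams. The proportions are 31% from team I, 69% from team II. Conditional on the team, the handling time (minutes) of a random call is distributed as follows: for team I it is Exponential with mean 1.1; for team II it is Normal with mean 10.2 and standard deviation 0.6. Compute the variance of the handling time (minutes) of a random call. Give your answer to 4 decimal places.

Per component, I: μ=1.1, E[X²]=2.42; II: μ=10.2, E[X²]=104.4.
E[X] = 0.31·1.1 + 0.69·10.2 = 7.379.
E[X²] = 0.31·2.42 + 0.69·104.4 = 72.7862.
Var(X) = E[X²] − (E[X])² = 72.7862 − 54.4496 = 18.3366.

18.3366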